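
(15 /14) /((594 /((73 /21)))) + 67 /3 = 1300433 /58212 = 22.34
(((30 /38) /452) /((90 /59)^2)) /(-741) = -3481 /3436402320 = -0.00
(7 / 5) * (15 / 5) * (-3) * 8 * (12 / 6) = -1008 / 5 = -201.60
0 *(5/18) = 0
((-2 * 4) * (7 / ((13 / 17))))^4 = 821386940416 / 28561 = 28759039.96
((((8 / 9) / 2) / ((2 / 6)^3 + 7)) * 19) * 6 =36 / 5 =7.20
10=10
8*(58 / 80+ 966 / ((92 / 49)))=20609 / 5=4121.80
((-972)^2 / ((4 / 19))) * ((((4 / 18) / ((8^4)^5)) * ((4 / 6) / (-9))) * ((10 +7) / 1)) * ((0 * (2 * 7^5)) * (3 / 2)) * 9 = 0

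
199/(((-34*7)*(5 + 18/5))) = -995/10234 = -0.10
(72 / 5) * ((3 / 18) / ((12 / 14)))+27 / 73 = 3.17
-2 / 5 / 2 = -1 / 5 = -0.20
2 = 2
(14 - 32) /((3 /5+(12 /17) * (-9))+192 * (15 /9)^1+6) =-0.06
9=9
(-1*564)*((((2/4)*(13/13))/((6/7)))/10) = -329/10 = -32.90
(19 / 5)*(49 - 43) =114 / 5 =22.80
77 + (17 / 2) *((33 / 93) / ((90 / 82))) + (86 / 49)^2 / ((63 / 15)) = 3773898479 / 46891530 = 80.48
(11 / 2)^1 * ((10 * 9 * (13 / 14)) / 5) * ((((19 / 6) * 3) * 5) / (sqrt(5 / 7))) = 24453 * sqrt(35) / 28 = 5166.64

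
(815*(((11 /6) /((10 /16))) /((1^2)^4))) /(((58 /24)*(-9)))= -28688 /261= -109.92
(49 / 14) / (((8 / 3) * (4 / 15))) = 315 / 64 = 4.92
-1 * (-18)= 18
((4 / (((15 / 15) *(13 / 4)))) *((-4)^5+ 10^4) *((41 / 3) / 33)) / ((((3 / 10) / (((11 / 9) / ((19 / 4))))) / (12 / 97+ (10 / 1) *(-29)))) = -2207546429440 / 1940679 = -1137512.40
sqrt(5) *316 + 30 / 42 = 5 / 7 + 316 *sqrt(5) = 707.31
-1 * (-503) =503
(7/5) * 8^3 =3584/5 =716.80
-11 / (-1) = 11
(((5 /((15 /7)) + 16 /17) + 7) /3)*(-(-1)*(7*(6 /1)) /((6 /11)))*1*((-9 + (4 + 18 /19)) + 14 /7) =-524524 /969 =-541.30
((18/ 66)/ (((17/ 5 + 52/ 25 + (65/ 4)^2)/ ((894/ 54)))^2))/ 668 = 888040000/ 576563847748911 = 0.00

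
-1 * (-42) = 42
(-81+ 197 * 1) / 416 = 29 / 104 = 0.28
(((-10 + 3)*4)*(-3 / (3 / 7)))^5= 289254654976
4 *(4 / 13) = 16 / 13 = 1.23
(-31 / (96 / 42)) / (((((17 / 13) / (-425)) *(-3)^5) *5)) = -3.63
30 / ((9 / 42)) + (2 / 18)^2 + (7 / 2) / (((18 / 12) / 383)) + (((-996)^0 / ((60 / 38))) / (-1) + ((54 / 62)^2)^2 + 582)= 1208568633637 / 748052010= 1615.62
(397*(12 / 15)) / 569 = 1588 / 2845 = 0.56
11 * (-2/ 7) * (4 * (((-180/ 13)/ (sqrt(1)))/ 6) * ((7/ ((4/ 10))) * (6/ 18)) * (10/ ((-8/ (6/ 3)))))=-5500/ 13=-423.08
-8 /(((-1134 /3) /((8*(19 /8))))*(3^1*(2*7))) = 38 /3969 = 0.01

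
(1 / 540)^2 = 0.00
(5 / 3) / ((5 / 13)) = 13 / 3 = 4.33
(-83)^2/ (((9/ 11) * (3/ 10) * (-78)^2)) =378895/ 82134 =4.61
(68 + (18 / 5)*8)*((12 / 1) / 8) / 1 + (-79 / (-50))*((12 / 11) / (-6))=39851 / 275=144.91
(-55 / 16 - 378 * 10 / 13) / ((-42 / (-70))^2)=-1529875 / 1872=-817.24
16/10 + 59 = 60.60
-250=-250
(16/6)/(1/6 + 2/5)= 4.71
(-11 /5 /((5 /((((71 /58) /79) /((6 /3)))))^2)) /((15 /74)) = -2051687 /78730215000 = -0.00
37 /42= 0.88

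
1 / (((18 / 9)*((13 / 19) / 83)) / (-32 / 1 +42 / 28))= -96197 / 52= -1849.94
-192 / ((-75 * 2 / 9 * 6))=48 / 25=1.92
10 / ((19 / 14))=140 / 19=7.37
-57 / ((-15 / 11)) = 41.80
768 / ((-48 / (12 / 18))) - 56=-200 / 3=-66.67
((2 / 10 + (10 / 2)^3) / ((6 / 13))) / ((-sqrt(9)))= -4069 / 45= -90.42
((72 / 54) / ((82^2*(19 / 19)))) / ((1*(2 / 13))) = 13 / 10086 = 0.00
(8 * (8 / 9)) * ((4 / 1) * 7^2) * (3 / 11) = 12544 / 33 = 380.12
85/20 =17/4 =4.25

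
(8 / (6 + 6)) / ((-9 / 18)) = -4 / 3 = -1.33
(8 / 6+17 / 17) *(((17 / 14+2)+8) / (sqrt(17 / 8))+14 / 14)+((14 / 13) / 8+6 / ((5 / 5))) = 1321 / 156+157 *sqrt(34) / 51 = 26.42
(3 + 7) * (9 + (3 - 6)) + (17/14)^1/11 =9257/154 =60.11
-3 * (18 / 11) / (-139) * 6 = 324 / 1529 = 0.21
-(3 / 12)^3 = -1 / 64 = -0.02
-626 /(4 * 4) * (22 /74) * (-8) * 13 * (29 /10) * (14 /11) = 4464.90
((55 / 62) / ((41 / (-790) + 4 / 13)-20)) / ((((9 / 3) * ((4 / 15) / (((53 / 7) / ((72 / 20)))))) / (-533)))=199455595625 / 3168125352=62.96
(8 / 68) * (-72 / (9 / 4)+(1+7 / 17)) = -1040 / 289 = -3.60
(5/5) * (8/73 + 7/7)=1.11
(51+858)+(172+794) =1875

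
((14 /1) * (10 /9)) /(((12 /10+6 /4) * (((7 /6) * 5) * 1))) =80 /81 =0.99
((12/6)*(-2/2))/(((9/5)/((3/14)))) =-5/21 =-0.24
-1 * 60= -60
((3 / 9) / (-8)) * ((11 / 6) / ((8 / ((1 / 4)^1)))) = -11 / 4608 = -0.00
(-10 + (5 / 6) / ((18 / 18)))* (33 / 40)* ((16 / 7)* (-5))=605 / 7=86.43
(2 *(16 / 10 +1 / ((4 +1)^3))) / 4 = 201 / 250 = 0.80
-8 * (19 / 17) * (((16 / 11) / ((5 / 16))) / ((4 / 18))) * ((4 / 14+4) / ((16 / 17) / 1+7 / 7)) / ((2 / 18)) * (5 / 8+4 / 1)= -14577408 / 847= -17210.64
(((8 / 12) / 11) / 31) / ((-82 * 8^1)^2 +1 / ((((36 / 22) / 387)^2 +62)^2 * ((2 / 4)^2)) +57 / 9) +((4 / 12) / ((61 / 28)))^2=0.02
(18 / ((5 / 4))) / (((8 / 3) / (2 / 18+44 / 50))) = 669 / 125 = 5.35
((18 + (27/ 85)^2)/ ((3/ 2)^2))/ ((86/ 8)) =232496/ 310675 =0.75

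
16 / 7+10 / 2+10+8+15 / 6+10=529 / 14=37.79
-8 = -8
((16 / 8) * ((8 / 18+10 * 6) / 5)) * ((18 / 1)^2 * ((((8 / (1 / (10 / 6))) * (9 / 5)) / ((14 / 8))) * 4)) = 15040512 / 35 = 429728.91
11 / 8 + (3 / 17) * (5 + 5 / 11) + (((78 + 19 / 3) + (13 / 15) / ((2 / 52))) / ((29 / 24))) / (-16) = -3.19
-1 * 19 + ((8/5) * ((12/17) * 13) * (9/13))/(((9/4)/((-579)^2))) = 128730929/85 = 1514481.52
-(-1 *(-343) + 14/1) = -357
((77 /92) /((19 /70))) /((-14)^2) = 55 /3496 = 0.02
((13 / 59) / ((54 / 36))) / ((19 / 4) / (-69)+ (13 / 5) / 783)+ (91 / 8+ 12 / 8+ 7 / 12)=11.22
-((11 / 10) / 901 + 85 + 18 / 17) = -86.06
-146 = -146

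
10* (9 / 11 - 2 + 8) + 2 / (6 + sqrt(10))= 9816 / 143 - sqrt(10) / 13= 68.40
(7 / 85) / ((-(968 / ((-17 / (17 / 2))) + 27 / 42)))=98 / 575195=0.00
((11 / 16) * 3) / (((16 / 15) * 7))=495 / 1792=0.28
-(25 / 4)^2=-625 / 16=-39.06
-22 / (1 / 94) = -2068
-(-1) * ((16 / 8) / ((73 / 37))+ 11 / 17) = 2061 / 1241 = 1.66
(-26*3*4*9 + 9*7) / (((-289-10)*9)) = 305 / 299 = 1.02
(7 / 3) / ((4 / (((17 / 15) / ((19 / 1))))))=119 / 3420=0.03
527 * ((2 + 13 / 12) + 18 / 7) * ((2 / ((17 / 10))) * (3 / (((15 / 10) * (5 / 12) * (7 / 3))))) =353400 / 49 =7212.24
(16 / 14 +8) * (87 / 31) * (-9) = -50112 / 217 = -230.93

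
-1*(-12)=12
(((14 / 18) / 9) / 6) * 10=35 / 243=0.14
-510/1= -510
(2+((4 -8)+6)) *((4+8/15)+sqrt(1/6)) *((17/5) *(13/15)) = 442 *sqrt(6)/225+60112/1125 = 58.24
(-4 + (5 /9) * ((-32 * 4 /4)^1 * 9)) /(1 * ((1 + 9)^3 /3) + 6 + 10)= -123 /262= -0.47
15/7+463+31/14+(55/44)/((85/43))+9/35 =1114427/2380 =468.25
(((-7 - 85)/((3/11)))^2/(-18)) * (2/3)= -1024144/243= -4214.58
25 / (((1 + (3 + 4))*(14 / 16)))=3.57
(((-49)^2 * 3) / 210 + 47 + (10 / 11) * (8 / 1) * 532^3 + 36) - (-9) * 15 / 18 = 60227514064 / 55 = 1095045710.25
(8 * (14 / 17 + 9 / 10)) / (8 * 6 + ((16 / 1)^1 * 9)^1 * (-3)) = -293 / 8160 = -0.04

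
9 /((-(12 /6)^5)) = -0.28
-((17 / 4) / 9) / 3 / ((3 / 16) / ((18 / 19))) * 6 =-272 / 57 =-4.77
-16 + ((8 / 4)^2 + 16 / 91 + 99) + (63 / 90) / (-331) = 26257593 / 301210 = 87.17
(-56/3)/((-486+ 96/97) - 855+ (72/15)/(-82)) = 1113560/79941807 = 0.01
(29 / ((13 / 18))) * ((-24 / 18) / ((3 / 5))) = -1160 / 13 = -89.23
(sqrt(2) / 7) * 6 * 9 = 54 * sqrt(2) / 7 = 10.91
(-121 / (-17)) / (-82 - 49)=-121 / 2227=-0.05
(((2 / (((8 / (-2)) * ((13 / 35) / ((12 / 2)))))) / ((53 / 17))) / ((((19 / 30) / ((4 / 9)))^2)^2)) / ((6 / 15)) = -3808000000 / 2424361563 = -1.57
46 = 46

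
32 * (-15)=-480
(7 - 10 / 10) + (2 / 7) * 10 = 62 / 7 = 8.86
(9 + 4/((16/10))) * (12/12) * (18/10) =207/10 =20.70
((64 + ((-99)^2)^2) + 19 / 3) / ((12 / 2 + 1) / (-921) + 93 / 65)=2875306112185 / 42599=67497033.08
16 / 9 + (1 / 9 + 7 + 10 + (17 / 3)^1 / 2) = 21.72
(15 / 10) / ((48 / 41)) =41 / 32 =1.28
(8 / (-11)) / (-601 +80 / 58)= 232 / 191279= 0.00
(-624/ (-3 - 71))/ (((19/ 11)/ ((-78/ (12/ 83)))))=-1851564/ 703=-2633.80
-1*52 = -52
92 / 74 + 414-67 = 12885 / 37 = 348.24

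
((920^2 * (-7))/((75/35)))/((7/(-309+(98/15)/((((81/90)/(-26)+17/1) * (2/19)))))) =4787931601600/39699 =120605849.05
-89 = -89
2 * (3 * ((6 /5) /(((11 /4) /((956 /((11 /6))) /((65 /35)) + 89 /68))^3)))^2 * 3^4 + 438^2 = 22360150266969810266699461563461950187098092 /9141256025117845006571361025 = 2446069796702970.38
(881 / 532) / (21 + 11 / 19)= 881 / 11480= 0.08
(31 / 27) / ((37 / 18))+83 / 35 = 11383 / 3885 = 2.93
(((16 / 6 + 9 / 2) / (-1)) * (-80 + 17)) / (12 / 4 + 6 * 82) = 0.91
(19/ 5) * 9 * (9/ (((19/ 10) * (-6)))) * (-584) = 15768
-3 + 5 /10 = -5 /2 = -2.50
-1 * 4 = -4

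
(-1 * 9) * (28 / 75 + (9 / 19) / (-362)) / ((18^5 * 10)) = -0.00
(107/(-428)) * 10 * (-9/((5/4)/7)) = 126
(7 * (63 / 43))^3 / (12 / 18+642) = 257298363 / 153289496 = 1.68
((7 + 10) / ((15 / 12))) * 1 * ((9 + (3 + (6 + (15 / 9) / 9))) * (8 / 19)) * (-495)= -2938144 / 57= -51546.39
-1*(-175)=175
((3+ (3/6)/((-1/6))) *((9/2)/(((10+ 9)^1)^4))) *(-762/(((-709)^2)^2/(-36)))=0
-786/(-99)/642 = 131/10593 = 0.01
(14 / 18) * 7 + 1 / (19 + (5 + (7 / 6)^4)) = 1653409 / 301545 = 5.48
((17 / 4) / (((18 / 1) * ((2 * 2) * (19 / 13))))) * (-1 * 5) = -0.20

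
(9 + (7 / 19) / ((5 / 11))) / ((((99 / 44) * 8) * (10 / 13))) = 3029 / 4275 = 0.71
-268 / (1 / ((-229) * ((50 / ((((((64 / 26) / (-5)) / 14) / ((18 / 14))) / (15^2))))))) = -50488059375 / 2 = -25244029687.50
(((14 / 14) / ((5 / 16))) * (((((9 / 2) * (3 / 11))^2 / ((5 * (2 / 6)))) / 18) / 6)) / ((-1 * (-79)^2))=-81 / 18879025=-0.00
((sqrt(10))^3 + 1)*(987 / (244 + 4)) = 987 / 248 + 4935*sqrt(10) / 124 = 129.83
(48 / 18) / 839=8 / 2517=0.00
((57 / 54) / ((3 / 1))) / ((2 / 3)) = 19 / 36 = 0.53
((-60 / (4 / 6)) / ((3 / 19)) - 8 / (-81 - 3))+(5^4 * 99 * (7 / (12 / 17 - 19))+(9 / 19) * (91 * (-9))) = -3056745788 / 124089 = -24633.50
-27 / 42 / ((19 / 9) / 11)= -891 / 266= -3.35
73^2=5329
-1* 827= -827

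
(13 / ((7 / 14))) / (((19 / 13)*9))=338 / 171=1.98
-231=-231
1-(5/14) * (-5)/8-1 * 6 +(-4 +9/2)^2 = -507/112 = -4.53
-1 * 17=-17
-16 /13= -1.23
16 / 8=2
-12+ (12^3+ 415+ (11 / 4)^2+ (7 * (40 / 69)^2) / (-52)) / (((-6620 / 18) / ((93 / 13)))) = -254871847161 / 4734676960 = -53.83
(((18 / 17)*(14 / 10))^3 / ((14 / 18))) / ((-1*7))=-367416 / 614125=-0.60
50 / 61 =0.82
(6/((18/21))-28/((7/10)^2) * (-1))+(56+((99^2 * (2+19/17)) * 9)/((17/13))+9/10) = 4256768767/20230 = 210418.62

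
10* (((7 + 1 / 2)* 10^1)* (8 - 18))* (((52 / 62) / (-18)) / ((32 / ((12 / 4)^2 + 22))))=8125 / 24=338.54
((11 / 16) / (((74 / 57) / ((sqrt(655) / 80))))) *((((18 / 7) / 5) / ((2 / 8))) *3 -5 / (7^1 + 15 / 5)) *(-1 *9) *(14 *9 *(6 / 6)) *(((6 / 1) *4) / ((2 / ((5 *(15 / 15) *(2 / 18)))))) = -6720813 *sqrt(655) / 23680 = -7263.75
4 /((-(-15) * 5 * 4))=1 /75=0.01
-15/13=-1.15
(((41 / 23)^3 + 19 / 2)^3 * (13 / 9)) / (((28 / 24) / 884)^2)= 255240711638357318991000 / 88256480411687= 2892033655.18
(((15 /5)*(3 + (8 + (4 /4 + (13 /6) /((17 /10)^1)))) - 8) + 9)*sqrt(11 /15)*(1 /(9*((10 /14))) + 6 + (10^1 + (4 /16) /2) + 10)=3282967*sqrt(165) /45900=918.75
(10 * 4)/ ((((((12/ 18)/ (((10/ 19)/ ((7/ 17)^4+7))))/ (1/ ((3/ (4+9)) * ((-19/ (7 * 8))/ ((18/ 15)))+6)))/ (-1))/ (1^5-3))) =2605855200/ 1721088457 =1.51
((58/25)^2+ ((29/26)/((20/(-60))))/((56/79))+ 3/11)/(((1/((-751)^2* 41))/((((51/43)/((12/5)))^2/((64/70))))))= 62524383650003701/10830110720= 5773198.93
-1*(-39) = 39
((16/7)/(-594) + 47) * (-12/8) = -97705/1386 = -70.49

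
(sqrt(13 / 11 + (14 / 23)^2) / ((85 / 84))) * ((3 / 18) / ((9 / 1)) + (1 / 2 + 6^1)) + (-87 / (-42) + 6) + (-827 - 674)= -20901 / 14 + 448 * sqrt(99363) / 17595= -1484.90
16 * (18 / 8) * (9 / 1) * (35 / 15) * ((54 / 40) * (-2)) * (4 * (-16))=130636.80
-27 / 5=-5.40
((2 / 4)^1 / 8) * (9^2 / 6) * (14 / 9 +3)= 123 / 32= 3.84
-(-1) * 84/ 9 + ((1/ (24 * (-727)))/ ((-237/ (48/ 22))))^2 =33526457006197/ 3592120393521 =9.33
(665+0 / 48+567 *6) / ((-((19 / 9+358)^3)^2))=-44109603 / 23652557457890587009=-0.00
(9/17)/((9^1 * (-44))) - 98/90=-36697/33660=-1.09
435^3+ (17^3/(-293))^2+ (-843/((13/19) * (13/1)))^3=33755896604631686059/414376725841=81461854.64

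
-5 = -5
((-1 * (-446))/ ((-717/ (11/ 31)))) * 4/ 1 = -19624/ 22227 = -0.88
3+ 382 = 385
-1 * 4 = -4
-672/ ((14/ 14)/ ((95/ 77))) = -9120/ 11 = -829.09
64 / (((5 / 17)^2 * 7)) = 18496 / 175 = 105.69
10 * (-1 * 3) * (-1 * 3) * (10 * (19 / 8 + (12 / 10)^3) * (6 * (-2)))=-221562 / 5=-44312.40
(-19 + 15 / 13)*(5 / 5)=-232 / 13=-17.85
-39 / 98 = -0.40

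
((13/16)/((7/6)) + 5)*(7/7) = 319/56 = 5.70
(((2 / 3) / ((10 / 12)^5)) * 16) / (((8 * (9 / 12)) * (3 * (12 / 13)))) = 4992 / 3125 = 1.60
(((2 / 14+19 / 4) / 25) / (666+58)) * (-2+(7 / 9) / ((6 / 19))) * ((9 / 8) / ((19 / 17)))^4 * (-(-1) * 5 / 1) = 13902488055 / 21642177019904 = 0.00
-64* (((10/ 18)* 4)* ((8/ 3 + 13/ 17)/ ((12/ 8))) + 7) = -773.34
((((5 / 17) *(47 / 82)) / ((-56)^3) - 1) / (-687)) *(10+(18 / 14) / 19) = 17252587859 / 1177285057536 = 0.01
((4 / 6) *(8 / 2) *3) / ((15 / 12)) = 32 / 5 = 6.40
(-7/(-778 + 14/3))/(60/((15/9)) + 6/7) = 49/199520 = 0.00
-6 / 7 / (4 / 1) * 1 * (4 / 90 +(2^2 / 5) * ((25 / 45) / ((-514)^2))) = -132103 / 13870290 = -0.01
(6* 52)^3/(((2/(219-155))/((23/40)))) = 2794162176/5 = 558832435.20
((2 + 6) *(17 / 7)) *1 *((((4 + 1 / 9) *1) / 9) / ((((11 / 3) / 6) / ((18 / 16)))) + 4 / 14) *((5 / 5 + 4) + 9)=23596 / 77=306.44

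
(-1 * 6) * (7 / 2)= -21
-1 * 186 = -186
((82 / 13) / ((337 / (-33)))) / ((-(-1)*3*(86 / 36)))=-16236 / 188383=-0.09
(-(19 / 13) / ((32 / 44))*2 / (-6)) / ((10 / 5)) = 209 / 624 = 0.33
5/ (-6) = -5/ 6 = -0.83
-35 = -35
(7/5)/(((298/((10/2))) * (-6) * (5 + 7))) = -7/21456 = -0.00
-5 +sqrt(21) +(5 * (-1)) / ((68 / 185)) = -1265 / 68 +sqrt(21) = -14.02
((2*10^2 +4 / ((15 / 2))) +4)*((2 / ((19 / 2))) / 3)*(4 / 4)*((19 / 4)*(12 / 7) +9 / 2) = 181.47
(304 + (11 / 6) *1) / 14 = 1835 / 84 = 21.85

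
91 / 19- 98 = -93.21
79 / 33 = 2.39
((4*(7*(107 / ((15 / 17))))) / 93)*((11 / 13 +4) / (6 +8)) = 25466 / 2015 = 12.64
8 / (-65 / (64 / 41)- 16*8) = -512 / 10857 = -0.05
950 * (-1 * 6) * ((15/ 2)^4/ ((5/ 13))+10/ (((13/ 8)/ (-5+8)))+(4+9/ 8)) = -2445344175/ 52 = -47025849.52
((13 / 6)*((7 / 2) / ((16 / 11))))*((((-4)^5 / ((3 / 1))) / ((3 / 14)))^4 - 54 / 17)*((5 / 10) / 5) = 359389159016174075789 / 107075520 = 3356408252943.10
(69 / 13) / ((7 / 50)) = 3450 / 91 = 37.91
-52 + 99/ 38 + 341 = 11081/ 38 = 291.61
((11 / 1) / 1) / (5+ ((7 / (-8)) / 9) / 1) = 792 / 353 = 2.24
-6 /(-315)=2 /105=0.02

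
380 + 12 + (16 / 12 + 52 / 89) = 105176 / 267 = 393.92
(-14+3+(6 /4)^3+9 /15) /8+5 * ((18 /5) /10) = 59 /64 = 0.92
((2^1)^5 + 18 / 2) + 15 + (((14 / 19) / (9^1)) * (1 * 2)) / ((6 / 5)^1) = 28798 / 513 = 56.14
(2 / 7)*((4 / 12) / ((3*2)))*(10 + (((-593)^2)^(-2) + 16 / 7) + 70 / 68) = 391869093848207 / 1854113345899794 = 0.21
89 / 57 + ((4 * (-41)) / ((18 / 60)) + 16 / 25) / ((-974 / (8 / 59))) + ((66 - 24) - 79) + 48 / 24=-455338366 / 13648175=-33.36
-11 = -11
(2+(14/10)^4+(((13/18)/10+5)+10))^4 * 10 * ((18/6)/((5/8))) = 49030206275242393587841/5339355468750000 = 9182794.92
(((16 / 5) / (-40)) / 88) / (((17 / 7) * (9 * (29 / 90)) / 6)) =-0.00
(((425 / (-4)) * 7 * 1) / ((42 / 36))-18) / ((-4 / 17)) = 22287 / 8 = 2785.88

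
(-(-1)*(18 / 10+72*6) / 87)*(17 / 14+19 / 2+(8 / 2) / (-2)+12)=723 / 7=103.29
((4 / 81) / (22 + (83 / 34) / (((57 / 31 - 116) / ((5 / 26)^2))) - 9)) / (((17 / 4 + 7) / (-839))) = -1091913207424 / 3854079252135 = -0.28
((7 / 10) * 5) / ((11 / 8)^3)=1792 / 1331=1.35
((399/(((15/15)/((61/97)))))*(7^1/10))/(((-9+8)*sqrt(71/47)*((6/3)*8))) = -170373*sqrt(3337)/1101920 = -8.93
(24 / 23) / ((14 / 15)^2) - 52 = -57254 / 1127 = -50.80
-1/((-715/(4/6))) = 2/2145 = 0.00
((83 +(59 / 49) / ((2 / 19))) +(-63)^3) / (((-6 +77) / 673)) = -2369268.64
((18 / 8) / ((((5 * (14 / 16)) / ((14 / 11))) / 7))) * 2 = 504 / 55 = 9.16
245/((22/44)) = 490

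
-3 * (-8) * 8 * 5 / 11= 87.27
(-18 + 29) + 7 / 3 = 40 / 3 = 13.33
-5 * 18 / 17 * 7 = -630 / 17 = -37.06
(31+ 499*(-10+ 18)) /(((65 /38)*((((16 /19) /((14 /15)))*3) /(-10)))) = -1129569 /130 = -8688.99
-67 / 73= -0.92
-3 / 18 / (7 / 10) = -5 / 21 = -0.24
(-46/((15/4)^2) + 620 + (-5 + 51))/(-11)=-149114/2475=-60.25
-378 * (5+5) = -3780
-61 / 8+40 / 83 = -4743 / 664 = -7.14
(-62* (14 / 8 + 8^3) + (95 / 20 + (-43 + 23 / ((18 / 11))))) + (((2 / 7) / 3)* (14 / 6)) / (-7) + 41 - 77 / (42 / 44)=-893659 / 28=-31916.39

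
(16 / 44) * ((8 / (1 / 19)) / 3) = 608 / 33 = 18.42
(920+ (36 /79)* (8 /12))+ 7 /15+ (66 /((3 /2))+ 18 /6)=1146808 /1185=967.77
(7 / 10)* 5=7 / 2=3.50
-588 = -588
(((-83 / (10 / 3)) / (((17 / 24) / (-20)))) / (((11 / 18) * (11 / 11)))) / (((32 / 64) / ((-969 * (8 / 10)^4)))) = -6278529024 / 6875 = -913240.59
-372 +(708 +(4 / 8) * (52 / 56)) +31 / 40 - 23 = 87987 / 280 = 314.24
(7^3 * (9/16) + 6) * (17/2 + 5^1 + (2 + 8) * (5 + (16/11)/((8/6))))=5210571/352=14802.76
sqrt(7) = 2.65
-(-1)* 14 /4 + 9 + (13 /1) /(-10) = 56 /5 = 11.20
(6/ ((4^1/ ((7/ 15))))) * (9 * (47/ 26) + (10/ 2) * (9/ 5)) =4599/ 260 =17.69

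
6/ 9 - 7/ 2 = -17/ 6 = -2.83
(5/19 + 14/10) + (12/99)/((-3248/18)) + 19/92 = 36476343/19516420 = 1.87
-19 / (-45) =19 / 45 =0.42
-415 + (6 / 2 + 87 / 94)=-38641 / 94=-411.07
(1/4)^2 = 1/16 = 0.06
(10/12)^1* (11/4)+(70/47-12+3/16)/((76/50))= -385765/85728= -4.50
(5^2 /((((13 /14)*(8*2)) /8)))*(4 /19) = 700 /247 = 2.83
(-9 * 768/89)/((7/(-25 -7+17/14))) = 1489536/4361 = 341.56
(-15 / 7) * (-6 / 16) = 45 / 56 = 0.80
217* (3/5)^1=651/5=130.20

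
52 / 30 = 26 / 15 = 1.73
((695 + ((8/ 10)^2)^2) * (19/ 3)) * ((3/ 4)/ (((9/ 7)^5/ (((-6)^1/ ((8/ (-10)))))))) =46264007041/ 6561000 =7051.37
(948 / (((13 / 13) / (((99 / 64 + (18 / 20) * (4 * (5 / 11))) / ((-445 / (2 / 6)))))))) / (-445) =177039 / 34852400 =0.01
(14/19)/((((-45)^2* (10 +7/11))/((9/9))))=154/4501575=0.00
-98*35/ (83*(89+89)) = -1715/ 7387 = -0.23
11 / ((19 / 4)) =44 / 19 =2.32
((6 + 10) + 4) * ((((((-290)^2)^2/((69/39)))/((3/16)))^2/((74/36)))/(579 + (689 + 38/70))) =104481810808560640000000000/29966263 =3486647995065672352.94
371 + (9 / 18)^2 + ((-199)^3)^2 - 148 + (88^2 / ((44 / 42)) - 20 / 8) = 248415362425655 / 4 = 62103840606413.75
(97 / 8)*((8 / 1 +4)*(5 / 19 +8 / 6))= 8827 / 38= 232.29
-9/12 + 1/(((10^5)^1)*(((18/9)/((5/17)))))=-509999/680000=-0.75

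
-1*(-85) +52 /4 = 98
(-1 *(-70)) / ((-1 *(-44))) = 35 / 22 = 1.59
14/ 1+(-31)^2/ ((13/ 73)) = 70335/ 13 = 5410.38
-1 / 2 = -0.50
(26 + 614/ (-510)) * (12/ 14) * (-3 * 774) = -29364012/ 595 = -49351.28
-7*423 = -2961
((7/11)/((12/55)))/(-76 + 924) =35/10176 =0.00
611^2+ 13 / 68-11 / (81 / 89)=2056186549 / 5508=373309.10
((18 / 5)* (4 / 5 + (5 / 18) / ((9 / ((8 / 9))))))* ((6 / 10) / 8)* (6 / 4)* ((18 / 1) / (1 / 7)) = 5278 / 125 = 42.22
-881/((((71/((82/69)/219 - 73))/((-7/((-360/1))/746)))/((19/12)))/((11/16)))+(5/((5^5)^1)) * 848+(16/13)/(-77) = 9459158028352412327/6922105302752640000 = 1.37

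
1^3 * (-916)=-916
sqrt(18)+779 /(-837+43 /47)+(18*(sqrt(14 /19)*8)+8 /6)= 47345 /117888+3*sqrt(2)+144*sqrt(266) /19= 128.25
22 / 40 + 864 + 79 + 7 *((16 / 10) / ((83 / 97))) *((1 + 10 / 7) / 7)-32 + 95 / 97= 1033666863 / 1127140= 917.07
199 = 199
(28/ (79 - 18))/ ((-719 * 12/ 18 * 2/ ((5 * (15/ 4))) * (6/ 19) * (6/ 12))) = -9975/ 175436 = -0.06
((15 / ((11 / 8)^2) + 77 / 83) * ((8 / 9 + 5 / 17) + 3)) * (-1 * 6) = -113916160 / 512193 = -222.41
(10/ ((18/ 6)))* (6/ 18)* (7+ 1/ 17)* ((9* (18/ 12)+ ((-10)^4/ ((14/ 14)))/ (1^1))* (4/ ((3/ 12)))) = 64086400/ 51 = 1256596.08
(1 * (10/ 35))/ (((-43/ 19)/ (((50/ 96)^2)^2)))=-7421875/ 798916608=-0.01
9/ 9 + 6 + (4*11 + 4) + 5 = 60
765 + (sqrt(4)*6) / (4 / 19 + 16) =58962 / 77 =765.74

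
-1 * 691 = -691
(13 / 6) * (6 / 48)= 13 / 48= 0.27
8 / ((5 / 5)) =8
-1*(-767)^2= -588289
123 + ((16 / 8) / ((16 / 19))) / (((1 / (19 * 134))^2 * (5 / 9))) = 277111689 / 10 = 27711168.90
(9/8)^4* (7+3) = 16.02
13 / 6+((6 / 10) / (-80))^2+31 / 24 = 1660027 / 480000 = 3.46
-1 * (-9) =9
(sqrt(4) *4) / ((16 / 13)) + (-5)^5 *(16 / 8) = -12487 / 2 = -6243.50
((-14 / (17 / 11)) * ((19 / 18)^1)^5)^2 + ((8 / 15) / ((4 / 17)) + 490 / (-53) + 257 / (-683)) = 133.56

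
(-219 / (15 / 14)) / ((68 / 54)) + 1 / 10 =-27577 / 170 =-162.22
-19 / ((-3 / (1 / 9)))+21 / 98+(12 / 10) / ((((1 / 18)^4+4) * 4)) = 788056567 / 793620450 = 0.99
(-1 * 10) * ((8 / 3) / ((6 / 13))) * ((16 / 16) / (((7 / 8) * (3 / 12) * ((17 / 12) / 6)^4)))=-49686773760 / 584647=-84985.94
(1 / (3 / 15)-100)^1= -95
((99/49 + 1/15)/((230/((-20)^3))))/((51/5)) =-7.12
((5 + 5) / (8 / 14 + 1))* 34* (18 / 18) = 2380 / 11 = 216.36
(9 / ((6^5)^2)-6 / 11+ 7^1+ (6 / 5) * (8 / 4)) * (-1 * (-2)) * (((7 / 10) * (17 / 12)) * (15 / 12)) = 389355150737 / 17736744960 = 21.95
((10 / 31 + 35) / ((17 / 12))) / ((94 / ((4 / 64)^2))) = 3285 / 3170432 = 0.00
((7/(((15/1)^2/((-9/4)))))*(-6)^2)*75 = -189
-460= -460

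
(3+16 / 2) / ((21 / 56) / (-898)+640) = 79024 / 4597757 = 0.02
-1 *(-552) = 552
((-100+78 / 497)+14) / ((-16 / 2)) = 10.73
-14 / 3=-4.67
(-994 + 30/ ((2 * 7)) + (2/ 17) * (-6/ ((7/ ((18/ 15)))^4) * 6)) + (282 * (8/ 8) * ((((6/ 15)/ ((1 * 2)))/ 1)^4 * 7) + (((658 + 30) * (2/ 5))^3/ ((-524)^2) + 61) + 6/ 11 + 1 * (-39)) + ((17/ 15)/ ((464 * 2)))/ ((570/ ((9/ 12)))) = -1814182919482090515157/ 2037835831083360000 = -890.25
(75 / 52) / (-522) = -25 / 9048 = -0.00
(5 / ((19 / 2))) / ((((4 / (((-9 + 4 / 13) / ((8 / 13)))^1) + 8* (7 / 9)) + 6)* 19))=5085 / 2191631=0.00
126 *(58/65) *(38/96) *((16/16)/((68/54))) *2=70.68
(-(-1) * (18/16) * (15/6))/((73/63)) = 2835/1168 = 2.43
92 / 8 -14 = -2.50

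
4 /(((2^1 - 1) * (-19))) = -4 /19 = -0.21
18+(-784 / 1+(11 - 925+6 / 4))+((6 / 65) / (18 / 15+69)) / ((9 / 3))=-15317987 / 9126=-1678.50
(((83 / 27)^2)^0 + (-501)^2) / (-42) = -125501 / 21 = -5976.24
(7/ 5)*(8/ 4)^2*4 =112/ 5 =22.40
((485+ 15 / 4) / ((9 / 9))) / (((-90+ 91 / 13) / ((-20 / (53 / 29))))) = 283475 / 4399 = 64.44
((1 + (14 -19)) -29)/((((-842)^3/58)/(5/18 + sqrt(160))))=1595/1790843064 + 957 *sqrt(10)/74618461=0.00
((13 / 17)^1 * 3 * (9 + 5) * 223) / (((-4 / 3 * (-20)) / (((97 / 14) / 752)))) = 2530827 / 1022720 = 2.47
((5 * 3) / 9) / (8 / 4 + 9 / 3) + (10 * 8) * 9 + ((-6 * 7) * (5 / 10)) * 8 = 1657 / 3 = 552.33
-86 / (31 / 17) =-1462 / 31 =-47.16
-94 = -94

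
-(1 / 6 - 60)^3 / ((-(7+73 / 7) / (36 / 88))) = -323877953 / 64416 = -5027.91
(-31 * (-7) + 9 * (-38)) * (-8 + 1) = 875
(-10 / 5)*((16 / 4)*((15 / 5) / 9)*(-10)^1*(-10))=-800 / 3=-266.67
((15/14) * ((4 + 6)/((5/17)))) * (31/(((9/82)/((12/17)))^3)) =5469570560/18207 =300410.31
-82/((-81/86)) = 7052/81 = 87.06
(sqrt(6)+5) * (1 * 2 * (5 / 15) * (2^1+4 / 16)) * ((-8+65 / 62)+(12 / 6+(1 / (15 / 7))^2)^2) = -6381313 / 418500-6381313 * sqrt(6) / 2092500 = -22.72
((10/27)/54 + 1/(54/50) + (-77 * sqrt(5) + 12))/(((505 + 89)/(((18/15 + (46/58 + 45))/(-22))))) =-16060598/345338235 + 23849 * sqrt(5)/86130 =0.57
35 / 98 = 5 / 14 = 0.36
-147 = -147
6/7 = 0.86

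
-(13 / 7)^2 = -169 / 49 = -3.45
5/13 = 0.38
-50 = -50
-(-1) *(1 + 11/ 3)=14/ 3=4.67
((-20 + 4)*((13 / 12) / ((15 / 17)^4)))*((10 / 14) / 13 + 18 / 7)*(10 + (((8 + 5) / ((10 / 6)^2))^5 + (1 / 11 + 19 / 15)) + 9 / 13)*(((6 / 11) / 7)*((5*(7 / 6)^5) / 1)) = -16185982234348910460869 / 113383883056640625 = -142753.82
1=1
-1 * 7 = -7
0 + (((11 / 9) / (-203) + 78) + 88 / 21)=150151 / 1827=82.18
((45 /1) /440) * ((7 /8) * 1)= 63 /704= 0.09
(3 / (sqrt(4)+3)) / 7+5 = 178 / 35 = 5.09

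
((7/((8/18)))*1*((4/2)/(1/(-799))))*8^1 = -201348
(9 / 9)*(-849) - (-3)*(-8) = -873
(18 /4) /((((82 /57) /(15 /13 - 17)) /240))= -6340680 /533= -11896.21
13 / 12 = 1.08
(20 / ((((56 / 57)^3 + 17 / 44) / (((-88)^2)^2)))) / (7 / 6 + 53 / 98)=287332835191750656 / 545944327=526304278.63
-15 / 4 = -3.75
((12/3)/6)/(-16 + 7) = -2/27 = -0.07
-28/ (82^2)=-7/ 1681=-0.00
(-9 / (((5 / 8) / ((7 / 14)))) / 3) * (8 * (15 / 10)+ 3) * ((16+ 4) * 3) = -2160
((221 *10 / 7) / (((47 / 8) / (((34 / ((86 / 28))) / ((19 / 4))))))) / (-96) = -150280 / 115197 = -1.30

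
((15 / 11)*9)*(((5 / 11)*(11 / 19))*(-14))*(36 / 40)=-8505 / 209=-40.69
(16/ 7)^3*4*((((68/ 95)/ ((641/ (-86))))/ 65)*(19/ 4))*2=-47906816/ 71455475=-0.67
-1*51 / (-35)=51 / 35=1.46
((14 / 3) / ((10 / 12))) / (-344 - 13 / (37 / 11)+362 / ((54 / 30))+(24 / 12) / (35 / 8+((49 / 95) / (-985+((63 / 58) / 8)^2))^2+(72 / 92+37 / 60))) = -0.04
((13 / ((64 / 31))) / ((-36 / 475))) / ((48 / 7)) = -1339975 / 110592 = -12.12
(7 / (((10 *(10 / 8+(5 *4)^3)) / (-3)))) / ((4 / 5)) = -21 / 64010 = -0.00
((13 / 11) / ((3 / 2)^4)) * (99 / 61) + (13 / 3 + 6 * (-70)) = -227993 / 549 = -415.29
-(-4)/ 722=2/ 361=0.01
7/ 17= 0.41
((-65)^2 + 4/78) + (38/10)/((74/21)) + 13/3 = 20348527/4810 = 4230.46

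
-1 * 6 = -6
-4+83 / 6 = 59 / 6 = 9.83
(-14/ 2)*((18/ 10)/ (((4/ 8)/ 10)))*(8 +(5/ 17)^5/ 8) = -5725060299/ 2839714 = -2016.07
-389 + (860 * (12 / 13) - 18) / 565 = -2847119 / 7345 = -387.63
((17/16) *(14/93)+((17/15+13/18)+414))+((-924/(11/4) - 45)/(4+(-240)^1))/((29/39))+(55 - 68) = 7736940893/19094760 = 405.19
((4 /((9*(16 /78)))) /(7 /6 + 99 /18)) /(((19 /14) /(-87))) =-7917 /380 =-20.83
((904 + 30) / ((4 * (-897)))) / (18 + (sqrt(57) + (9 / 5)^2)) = -688825 / 49102976 + 291875 * sqrt(57) / 441926784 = -0.01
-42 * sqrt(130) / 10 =-21 * sqrt(130) / 5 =-47.89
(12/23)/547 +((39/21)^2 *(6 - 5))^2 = 359354753/30206981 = 11.90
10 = 10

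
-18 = -18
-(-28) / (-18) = -14 / 9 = -1.56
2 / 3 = 0.67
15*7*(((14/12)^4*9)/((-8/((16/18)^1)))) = -84035/432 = -194.53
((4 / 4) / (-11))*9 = -9 / 11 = -0.82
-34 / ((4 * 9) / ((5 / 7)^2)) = -425 / 882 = -0.48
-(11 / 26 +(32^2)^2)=-27262987 / 26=-1048576.42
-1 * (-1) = 1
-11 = -11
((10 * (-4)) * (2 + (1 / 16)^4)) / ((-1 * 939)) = 218455 / 2564096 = 0.09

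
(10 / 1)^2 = 100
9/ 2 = 4.50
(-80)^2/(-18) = -3200/9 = -355.56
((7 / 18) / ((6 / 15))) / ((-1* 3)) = -35 / 108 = -0.32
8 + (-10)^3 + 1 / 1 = -991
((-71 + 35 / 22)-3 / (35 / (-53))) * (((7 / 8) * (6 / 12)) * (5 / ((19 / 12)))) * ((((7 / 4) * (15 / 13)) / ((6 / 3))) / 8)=-15733305 / 1391104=-11.31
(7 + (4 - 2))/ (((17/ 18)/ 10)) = 1620/ 17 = 95.29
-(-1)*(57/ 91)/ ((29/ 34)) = 1938/ 2639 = 0.73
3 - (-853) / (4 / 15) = 12807 / 4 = 3201.75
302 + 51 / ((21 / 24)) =2522 / 7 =360.29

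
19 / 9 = 2.11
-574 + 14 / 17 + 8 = -9608 / 17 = -565.18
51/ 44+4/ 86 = 2281/ 1892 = 1.21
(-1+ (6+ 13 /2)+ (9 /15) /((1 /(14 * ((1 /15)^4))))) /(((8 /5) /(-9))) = -1940653 /30000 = -64.69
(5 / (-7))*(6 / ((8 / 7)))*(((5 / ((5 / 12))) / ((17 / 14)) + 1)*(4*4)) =-652.94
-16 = -16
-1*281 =-281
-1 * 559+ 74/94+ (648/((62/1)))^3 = 816977852/1400177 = 583.48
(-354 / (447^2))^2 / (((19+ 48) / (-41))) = -570884 / 297209293803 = -0.00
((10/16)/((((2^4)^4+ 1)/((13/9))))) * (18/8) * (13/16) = 845/33554944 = 0.00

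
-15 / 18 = -5 / 6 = -0.83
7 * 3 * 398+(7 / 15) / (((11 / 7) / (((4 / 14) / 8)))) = 5516287 / 660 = 8358.01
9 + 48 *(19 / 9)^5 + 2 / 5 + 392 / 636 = 10550905003 / 5215995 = 2022.80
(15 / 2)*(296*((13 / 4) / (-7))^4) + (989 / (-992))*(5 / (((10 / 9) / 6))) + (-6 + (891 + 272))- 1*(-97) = 6336698535 / 4763584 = 1330.24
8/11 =0.73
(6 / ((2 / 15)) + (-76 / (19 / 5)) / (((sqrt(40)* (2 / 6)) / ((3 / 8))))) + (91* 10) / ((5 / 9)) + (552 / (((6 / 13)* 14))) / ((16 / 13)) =1748.85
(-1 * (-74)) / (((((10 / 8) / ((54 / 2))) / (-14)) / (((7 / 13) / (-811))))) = 14.86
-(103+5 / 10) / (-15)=69 / 10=6.90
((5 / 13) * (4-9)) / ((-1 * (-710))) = -5 / 1846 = -0.00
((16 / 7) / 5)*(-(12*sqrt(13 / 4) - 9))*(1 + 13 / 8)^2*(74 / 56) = 2997 / 80 - 999*sqrt(13) / 40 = -52.59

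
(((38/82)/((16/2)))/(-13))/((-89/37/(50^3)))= 10984375/47437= 231.56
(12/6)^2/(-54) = -2/27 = -0.07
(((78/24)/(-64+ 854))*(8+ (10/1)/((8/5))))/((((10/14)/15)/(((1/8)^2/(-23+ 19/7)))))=-108927/114872320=-0.00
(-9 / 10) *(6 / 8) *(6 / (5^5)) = -81 / 62500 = -0.00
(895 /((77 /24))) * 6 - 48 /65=1673.03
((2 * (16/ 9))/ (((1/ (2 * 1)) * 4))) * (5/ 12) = 0.74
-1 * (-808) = 808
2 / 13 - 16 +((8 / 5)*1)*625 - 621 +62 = 5527 / 13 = 425.15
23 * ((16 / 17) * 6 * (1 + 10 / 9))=13984 / 51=274.20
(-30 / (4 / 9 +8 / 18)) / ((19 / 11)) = -1485 / 76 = -19.54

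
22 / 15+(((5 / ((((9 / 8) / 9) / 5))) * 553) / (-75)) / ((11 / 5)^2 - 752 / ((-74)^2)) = -753516122 / 2414235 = -312.11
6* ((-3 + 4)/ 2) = 3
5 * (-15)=-75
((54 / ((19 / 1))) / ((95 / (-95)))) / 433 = -54 / 8227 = -0.01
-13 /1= -13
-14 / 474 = -7 / 237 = -0.03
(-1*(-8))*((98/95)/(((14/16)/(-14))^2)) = 200704/95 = 2112.67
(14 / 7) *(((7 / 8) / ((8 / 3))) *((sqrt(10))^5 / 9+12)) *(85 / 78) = 1785 / 208+14875 *sqrt(10) / 1872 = 33.71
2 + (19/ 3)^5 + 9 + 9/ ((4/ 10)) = 4968479/ 486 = 10223.21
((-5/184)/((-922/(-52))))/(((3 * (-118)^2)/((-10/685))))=65/121356933384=0.00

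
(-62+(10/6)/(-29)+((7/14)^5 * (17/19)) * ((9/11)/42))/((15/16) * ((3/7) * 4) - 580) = 0.11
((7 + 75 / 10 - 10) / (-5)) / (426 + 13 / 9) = -81 / 38470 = -0.00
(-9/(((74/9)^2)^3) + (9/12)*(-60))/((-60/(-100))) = -12315494734815/164206490176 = -75.00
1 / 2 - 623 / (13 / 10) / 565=-1023 / 2938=-0.35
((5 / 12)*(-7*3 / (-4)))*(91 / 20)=637 / 64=9.95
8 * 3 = 24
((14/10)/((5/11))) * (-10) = -154/5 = -30.80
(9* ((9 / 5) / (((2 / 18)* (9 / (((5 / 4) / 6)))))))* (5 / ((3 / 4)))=45 / 2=22.50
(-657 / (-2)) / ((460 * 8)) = 657 / 7360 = 0.09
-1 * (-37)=37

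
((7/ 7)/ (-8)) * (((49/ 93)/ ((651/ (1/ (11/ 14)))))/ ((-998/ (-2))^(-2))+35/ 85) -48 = -1036569031/ 12938904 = -80.11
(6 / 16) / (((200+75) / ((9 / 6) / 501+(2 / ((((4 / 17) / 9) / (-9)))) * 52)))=-35873601 / 734800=-48.82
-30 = -30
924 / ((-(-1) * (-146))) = -462 / 73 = -6.33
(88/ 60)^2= 2.15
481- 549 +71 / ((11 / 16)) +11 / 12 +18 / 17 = 83585 / 2244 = 37.25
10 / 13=0.77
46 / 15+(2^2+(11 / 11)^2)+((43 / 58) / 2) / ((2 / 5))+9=62617 / 3480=17.99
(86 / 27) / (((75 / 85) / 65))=19006 / 81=234.64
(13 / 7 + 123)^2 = 763876 / 49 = 15589.31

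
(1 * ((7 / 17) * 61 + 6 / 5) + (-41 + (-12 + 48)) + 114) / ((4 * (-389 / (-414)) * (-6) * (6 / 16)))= -529092 / 33065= -16.00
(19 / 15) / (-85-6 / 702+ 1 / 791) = -586131 / 39335845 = -0.01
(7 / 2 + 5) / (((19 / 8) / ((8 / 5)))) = 5.73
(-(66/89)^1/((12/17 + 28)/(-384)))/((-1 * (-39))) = 17952/70577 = 0.25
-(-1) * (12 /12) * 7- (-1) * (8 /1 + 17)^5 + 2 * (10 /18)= 87890698 /9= 9765633.11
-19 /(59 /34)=-646 /59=-10.95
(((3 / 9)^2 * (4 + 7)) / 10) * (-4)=-22 / 45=-0.49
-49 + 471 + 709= 1131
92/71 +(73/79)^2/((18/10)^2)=1.56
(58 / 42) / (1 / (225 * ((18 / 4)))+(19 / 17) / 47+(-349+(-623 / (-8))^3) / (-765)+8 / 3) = -8007897600 / 3561661029563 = -0.00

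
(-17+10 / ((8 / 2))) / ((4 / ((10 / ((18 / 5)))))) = -725 / 72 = -10.07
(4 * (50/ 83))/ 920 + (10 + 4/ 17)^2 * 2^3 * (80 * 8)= 295920047525/ 551701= 536377.58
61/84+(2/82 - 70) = -238495/3444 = -69.25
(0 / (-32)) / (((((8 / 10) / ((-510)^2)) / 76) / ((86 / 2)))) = 0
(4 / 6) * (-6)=-4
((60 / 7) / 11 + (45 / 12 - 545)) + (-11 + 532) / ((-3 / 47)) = -8041391 / 924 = -8702.80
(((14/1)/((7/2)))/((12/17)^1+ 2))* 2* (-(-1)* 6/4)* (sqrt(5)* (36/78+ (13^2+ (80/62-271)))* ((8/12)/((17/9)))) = -1454400* sqrt(5)/9269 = -350.86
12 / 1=12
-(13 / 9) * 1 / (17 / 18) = -26 / 17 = -1.53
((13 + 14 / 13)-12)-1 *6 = -51 / 13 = -3.92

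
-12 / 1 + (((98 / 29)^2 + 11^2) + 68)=158461 / 841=188.42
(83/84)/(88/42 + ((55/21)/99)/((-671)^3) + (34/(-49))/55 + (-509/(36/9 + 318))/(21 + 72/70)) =46689278853685545/95016909731703998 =0.49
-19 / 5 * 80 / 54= -152 / 27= -5.63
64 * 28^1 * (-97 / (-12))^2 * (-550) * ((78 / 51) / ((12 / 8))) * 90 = -301389088000 / 51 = -5909589960.78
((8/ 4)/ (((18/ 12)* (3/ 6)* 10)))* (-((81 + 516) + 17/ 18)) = -21526/ 135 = -159.45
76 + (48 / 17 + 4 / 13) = 17488 / 221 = 79.13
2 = 2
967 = 967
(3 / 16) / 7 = 3 / 112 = 0.03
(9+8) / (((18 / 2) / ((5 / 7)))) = 85 / 63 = 1.35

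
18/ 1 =18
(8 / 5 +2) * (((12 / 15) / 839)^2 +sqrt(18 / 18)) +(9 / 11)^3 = 485758667403 / 117114856375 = 4.15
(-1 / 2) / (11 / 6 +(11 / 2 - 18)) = 3 / 64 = 0.05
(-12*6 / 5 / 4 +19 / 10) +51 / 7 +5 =741 / 70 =10.59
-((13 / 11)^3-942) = 1251605 / 1331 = 940.35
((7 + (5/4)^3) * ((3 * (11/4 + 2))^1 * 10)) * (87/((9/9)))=14207535/128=110996.37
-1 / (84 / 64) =-16 / 21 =-0.76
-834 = -834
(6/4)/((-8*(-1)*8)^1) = 3/128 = 0.02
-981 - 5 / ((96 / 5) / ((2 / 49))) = -981.01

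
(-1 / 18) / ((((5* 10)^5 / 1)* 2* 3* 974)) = -1 / 32872500000000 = -0.00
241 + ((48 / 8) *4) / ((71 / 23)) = 17663 / 71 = 248.77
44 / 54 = 22 / 27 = 0.81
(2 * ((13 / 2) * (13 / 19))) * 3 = 26.68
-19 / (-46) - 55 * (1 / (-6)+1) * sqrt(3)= 19 / 46 - 275 * sqrt(3) / 6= -78.97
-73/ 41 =-1.78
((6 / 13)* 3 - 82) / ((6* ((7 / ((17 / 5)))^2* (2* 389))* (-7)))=0.00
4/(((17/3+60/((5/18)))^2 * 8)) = 9/884450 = 0.00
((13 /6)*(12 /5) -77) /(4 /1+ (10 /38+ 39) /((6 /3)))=-6821 /2245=-3.04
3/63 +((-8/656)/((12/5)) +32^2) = 7053605/6888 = 1024.04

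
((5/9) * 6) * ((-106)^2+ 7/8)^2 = 13468518375/32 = 420891199.22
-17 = -17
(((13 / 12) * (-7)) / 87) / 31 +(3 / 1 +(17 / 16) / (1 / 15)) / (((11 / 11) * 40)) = 2437013 / 5178240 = 0.47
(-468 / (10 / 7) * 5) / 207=-182 / 23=-7.91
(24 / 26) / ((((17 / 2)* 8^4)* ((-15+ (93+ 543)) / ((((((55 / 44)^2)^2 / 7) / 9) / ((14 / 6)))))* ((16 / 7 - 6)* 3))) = -625 / 9821694984192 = -0.00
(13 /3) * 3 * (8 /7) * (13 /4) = 338 /7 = 48.29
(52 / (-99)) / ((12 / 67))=-871 / 297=-2.93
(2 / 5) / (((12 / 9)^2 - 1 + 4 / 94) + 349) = 423 / 369935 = 0.00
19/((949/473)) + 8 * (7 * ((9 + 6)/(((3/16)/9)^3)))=88159527707/949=92897289.47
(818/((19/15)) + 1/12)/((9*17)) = 147259/34884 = 4.22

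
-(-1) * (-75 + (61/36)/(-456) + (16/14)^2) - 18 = -73760077/804384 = -91.70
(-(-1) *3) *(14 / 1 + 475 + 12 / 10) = 7353 / 5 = 1470.60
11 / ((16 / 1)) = 11 / 16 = 0.69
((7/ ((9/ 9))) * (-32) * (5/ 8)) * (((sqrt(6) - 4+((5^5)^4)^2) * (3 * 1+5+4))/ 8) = -1909938873723149299621582030410 - 210 * sqrt(6) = -1909938873723149299621582000000.00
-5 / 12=-0.42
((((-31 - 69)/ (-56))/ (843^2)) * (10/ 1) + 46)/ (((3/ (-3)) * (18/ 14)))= -228829103/ 6395841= -35.78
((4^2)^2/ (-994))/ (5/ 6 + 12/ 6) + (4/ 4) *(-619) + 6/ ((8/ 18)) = -10233275/ 16898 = -605.59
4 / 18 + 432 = 3890 / 9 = 432.22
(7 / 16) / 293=0.00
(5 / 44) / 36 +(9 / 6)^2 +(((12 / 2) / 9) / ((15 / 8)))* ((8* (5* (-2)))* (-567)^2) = -14485004815 / 1584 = -9144573.75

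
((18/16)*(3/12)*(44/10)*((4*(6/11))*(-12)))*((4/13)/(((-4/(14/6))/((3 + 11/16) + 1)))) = 2835/104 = 27.26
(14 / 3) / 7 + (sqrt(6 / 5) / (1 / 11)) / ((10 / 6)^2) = 2 / 3 + 99 * sqrt(30) / 125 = 5.00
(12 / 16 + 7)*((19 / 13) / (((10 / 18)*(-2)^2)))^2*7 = 6345297 / 270400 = 23.47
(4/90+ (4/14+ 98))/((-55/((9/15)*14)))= -61948/4125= -15.02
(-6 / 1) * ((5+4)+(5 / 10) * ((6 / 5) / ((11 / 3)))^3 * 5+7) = -3211896 / 33275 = -96.53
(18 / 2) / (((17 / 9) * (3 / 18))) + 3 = 537 / 17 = 31.59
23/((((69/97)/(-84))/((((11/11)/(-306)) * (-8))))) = -10864/153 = -71.01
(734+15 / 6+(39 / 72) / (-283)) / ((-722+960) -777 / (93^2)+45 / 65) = 3.09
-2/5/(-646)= 1/1615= 0.00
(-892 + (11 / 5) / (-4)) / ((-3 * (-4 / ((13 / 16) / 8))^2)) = 3016819 / 15728640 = 0.19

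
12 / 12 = 1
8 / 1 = 8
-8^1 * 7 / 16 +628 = 1249 / 2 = 624.50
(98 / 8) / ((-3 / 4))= -49 / 3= -16.33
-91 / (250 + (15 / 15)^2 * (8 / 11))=-143 / 394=-0.36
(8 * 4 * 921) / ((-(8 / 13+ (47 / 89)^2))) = -1011606752 / 30695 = -32956.73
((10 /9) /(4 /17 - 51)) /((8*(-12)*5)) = 17 /372816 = 0.00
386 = 386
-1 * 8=-8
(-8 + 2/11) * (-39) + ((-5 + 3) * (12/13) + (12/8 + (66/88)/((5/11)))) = 875769/2860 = 306.21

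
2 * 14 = 28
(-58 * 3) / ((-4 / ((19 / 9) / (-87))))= -19 / 18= -1.06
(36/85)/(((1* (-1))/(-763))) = 27468/85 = 323.15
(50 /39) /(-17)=-50 /663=-0.08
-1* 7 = -7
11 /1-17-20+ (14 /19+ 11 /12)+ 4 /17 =-93455 /3876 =-24.11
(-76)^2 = 5776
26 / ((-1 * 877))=-26 / 877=-0.03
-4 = -4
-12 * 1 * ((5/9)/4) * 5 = -8.33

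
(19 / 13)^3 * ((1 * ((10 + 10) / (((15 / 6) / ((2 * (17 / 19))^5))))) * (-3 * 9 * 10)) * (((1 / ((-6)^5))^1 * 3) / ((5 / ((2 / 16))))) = 2839714 / 2379351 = 1.19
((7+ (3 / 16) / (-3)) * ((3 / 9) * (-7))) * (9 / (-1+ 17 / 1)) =-2331 / 256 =-9.11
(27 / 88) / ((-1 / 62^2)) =-25947 / 22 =-1179.41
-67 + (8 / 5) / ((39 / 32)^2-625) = -213898657 / 3192395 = -67.00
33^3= 35937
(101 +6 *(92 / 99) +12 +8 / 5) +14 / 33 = 603 / 5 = 120.60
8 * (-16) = -128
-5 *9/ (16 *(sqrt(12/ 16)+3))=-0.73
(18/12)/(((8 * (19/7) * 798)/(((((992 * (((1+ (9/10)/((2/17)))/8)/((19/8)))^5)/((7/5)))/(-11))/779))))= -4803880654883/34314949453079680000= -0.00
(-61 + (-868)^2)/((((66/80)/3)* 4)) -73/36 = 271209877/396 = 684873.43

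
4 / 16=1 / 4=0.25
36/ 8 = 9/ 2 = 4.50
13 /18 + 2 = 49 /18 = 2.72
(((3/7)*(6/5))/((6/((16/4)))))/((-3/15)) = -12/7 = -1.71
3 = 3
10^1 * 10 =100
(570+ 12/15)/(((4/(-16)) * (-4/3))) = 8562/5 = 1712.40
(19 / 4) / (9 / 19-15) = -361 / 1104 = -0.33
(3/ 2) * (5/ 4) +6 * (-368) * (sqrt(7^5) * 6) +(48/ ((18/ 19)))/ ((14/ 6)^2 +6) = 5193/ 824 - 649152 * sqrt(7) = -1717488.45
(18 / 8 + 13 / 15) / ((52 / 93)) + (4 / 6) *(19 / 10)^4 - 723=-276407779 / 390000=-708.74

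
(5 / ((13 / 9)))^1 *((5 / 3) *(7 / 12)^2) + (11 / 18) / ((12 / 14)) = 15029 / 5616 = 2.68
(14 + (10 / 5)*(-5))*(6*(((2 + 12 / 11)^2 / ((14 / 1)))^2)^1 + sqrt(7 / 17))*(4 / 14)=8*sqrt(119) / 119 + 16036032 / 5021863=3.93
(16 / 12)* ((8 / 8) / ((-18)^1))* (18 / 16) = -1 / 12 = -0.08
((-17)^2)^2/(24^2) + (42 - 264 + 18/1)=-33983/576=-59.00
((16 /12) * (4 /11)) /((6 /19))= 152 /99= 1.54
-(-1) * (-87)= -87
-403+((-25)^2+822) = 1044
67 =67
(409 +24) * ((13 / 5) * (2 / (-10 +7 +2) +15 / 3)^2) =50661 / 5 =10132.20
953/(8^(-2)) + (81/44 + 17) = 2684477/44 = 61010.84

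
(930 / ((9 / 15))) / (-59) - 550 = -34000 / 59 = -576.27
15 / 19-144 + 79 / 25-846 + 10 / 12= -2807869 / 2850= -985.22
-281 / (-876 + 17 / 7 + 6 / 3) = 1967 / 6101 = 0.32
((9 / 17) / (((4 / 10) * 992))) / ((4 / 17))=45 / 7936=0.01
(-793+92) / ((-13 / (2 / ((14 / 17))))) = 11917 / 91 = 130.96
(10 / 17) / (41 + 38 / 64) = 320 / 22627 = 0.01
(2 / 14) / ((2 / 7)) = 1 / 2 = 0.50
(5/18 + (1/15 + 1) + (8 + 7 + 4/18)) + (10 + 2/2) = 827/30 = 27.57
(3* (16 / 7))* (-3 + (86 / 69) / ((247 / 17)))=-794672 / 39767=-19.98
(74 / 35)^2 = 5476 / 1225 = 4.47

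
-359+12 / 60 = -1794 / 5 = -358.80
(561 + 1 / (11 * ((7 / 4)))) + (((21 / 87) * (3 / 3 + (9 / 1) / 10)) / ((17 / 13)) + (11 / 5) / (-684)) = 14576918395 / 25965324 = 561.40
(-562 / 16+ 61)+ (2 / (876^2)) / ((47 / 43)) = 116653153 / 4508334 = 25.88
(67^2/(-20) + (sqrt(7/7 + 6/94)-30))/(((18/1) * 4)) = -5089/1440 + 5 * sqrt(94)/3384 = -3.52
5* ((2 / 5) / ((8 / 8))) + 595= 597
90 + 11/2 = 191/2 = 95.50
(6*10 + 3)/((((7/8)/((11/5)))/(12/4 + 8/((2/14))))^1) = 46728/5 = 9345.60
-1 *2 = -2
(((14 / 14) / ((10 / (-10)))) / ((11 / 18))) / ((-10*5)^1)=0.03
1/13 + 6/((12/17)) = 223/26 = 8.58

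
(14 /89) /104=7 /4628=0.00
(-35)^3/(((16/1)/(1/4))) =-669.92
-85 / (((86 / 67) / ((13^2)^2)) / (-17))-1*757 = 2765068113 / 86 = 32151954.80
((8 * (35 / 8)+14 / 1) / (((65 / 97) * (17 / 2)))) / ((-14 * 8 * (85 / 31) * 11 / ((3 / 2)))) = -63147 / 16530800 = -0.00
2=2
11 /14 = 0.79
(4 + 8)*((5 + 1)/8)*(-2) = -18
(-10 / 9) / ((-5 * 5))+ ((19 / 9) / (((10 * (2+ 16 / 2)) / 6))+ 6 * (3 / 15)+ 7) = 8.37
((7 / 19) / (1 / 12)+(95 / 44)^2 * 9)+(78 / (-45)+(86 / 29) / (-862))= 307852904719 / 6896448240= 44.64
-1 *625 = -625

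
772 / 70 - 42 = -1084 / 35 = -30.97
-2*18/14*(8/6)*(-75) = 1800/7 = 257.14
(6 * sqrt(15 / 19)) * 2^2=24 * sqrt(285) / 19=21.32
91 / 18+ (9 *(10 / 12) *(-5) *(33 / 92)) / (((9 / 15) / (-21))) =787997 / 1656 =475.84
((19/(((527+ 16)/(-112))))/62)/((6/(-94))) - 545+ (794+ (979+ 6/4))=124277057/100998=1230.49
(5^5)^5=298023223876953125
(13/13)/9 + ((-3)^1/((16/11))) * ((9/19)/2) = -2065/5472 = -0.38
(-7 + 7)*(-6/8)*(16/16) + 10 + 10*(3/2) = 25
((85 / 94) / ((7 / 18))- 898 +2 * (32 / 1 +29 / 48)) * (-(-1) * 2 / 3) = -6557363 / 11844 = -553.64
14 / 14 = 1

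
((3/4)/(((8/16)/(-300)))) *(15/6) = -1125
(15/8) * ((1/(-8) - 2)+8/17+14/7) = 0.65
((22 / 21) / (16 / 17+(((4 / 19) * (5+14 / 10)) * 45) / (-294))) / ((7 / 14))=24871 / 8724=2.85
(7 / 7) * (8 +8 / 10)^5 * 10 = 329832448 / 625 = 527731.92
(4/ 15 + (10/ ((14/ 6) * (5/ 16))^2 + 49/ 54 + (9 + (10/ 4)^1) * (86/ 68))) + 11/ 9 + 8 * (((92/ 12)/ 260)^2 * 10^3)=42.70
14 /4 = 7 /2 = 3.50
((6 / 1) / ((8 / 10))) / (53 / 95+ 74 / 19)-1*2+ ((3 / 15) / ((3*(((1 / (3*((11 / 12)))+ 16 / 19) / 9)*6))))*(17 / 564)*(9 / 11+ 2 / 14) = -0.31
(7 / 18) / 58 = 7 / 1044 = 0.01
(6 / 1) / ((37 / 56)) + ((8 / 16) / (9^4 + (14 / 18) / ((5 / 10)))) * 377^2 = 87019293 / 4370662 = 19.91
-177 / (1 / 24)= -4248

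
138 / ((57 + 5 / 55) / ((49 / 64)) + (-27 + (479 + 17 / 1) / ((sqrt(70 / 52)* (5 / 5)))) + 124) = -34392377250 / 222712325123 + 2840797344* sqrt(910) / 222712325123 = 0.23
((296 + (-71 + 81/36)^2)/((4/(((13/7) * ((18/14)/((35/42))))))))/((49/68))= 479514087/96040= 4992.86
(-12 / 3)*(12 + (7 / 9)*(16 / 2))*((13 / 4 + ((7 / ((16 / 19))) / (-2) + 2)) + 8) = -3977 / 6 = -662.83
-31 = -31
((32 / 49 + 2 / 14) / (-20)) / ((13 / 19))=-57 / 980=-0.06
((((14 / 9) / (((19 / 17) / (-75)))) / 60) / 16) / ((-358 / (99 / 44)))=595 / 870656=0.00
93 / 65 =1.43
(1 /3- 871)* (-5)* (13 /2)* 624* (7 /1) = 123599840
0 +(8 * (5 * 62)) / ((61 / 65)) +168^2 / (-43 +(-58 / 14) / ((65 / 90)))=558250576 / 270535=2063.51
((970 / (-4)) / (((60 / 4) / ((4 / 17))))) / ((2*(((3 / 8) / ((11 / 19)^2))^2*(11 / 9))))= -8262848 / 6646371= -1.24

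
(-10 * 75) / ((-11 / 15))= 11250 / 11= 1022.73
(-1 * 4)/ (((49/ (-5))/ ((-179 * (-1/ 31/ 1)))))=3580/ 1519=2.36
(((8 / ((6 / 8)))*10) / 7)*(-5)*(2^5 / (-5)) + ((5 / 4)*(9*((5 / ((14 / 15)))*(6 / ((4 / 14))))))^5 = 2234572522613860934945 / 688128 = 3247321025468896.68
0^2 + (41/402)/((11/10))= 205/2211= 0.09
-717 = -717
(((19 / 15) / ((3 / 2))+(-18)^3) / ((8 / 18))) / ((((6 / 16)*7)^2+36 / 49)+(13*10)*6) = -205723168 / 12349965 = -16.66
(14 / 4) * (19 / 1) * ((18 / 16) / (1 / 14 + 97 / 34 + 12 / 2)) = 15827 / 1888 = 8.38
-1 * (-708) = 708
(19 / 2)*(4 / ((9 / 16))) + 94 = 1454 / 9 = 161.56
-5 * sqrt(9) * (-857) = 12855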